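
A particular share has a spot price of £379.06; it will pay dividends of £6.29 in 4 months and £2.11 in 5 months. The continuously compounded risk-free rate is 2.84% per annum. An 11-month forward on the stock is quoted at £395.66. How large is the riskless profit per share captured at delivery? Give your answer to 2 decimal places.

£15.14 per share

PV(dividends) I = 6.29·e^(−0.0284·4/12) + 2.11·e^(−0.0284·5/12) = 8.3159
Fair forward F* = (S − I)·e^(rT) = (379.06 − 8.3159)·e^0.026033 = 370.7441 × 1.026375 = 380.5225
Market £395.66 > fair 380.5225: forward overpriced → cash-and-carry (borrow at r, buy the stock and collect the dividends, short the forward).
Profit at T = |F_mkt − F*| = |395.66 − 380.5225| = £15.14 per share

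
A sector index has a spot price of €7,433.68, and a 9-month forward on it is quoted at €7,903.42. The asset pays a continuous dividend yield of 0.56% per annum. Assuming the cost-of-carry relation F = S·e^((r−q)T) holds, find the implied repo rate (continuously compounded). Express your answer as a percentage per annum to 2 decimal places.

8.73%

From F = S·e^((r−q)T): (r − q) = ln(F/S)/T
ln(7903.42/7433.68) = ln(1.063191) = 0.061275
(r − q) = 0.061275 / (9/12) = 0.081700
r = ln(F/S)/T + q = 0.081700 + 0.0056 = 0.087300
r = 8.73%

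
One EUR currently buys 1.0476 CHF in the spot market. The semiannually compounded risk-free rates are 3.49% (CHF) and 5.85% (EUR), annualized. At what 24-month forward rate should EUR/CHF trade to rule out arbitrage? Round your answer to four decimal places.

By covered interest parity, F = S · (1+r_CHF/2)^(2T) / (1+r_EUR/2)^(2T)
= 1.0476 × 1.071648 / 1.122234 = 1.0476 × 0.954924
F = 1.0004 CHF per EUR

1.0004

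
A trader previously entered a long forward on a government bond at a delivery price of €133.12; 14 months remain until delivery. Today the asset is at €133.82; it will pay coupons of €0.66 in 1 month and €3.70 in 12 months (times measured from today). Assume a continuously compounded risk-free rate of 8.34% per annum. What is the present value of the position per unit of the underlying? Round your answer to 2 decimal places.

PV(remaining coupons) I = 0.66·e^(−0.0834·1/12) + 3.70·e^(−0.0834·12/12) = 4.0594
Current forward F = (S − I)·e^(rT) = (133.82 − 4.0594)·e^(0.0834·14/12) = 129.7606 × 1.102191 = 143.0210
Value (long) = (F − K)·e^(−rT) = (143.0210 − 133.12) × 0.907284 = 8.9830
Value = €8.98

€8.98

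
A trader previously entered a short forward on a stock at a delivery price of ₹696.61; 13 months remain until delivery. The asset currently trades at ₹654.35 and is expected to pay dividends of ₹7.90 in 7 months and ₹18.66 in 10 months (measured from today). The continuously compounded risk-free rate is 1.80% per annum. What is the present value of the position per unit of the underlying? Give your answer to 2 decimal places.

PV(remaining dividends) I = 7.90·e^(−0.0180·7/12) + 18.66·e^(−0.0180·10/12) = 26.1997
Current forward F = (S − I)·e^(rT) = (654.35 − 26.1997)·e^(0.0180·13/12) = 628.1503 × 1.019691 = 640.5192
Value (long) = (F − K)·e^(−rT) = (640.5192 − 696.61) × 0.980689 = -55.0076
Short position value = −(long value) = ₹55.01

₹55.01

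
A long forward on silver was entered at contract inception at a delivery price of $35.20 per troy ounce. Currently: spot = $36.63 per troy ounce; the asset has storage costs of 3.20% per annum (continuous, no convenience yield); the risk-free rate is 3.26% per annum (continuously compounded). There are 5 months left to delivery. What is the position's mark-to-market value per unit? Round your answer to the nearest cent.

Current fair forward for the remaining 5 months: F = S·e^((r + u)·T), (r + u) = 0.0326 + 0.0320 = 0.0646
F = 36.63 · e^(0.0646 × 5/12) = 36.63 × 1.027282 = 37.6293
Value of long forward = (F − K)·e^(−rT) = (37.6293 − 35.20) · e^(−0.0326·5/12)
= 2.4293 × 0.986509 = 2.40

$2.40 per troy ounce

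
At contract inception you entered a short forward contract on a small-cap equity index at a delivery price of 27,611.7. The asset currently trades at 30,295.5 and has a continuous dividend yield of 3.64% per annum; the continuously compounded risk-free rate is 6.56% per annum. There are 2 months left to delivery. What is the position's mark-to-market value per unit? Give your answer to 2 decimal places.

-2800.81

Current fair forward for the remaining 2 months: F = S·e^((r − q)·T), (r − q) = 0.0656 − 0.0364 = 0.0292
F = 30295.5 · e^(0.0292 × 2/12) = 30295.5 × 1.00487853 = 30443.2975
Value of long forward = (F − K)·e^(−rT) = (30443.2975 − 27611.7) · e^(−0.0656·2/12)
= 2831.5975 × 0.98912622 = 2800.81
Short position value = −(long value) = -2800.81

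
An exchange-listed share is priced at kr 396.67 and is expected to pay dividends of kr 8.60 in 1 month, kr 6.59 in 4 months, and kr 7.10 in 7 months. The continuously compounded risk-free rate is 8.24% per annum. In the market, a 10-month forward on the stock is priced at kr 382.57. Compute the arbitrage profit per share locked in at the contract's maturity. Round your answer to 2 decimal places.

PV(dividends) I = 8.60·e^(−0.0824·1/12) + 6.59·e^(−0.0824·4/12) + 7.10·e^(−0.0824·7/12) = 21.7194
Fair forward F* = (S − I)·e^(rT) = (396.67 − 21.7194)·e^0.068667 = 374.9506 × 1.071079 = 401.6017
Market kr 382.57 < fair 401.6017: forward underpriced → reverse cash-and-carry (short the stock, invest proceeds at r, pay the dividends, go long the forward).
Profit at T = |F_mkt − F*| = |382.57 − 401.6017| = kr 19.03 per share

kr 19.03 per share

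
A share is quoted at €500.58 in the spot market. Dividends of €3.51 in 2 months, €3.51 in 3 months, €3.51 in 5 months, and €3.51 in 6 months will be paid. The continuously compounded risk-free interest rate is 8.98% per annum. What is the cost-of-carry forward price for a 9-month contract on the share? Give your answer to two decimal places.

€520.88

PV(dividends) I = 3.51·e^(−0.0898·2/12) + 3.51·e^(−0.0898·3/12) + 3.51·e^(−0.0898·5/12) + 3.51·e^(−0.0898·6/12)
I = 3.4579 + 3.4321 + 3.3811 + 3.3559 = 13.6270
F = (S − I)·e^(rT) = (500.58 − 13.6270) · e^(0.0898·9/12)
= 486.9530 · e^0.067350 = 486.9530 × 1.069670 = €520.88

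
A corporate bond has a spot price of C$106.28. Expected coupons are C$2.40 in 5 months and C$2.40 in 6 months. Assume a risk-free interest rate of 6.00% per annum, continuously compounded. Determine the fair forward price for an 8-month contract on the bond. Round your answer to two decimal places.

PV(coupons) I = 2.40·e^(−0.0600·5/12) + 2.40·e^(−0.0600·6/12)
I = 2.3407 + 2.3291 = 4.6698
F = (S − I)·e^(rT) = (106.28 − 4.6698) · e^(0.0600·8/12)
= 101.6102 · e^0.040000 = 101.6102 × 1.040811 = C$105.76

C$105.76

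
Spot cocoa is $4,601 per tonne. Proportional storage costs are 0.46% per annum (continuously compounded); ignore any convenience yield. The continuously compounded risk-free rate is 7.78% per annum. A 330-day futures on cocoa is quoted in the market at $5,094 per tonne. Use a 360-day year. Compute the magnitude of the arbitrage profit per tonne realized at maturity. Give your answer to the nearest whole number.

Fair futures: F* = S·e^(carry·T), with carry = (r + u) = 0.0778 + 0.0046 = 0.0824
F* = 4601 · e^(0.0824 × 330/360) = 4601 · e^0.075533 = 4601 × 1.078459 = $4961.9899
Market $5094 > fair $4961.9899: forward overpriced → cash-and-carry (buy spot, short the forward).
At maturity, profit = |F_mkt − F*| = |5094 − 4961.9899| = $132 per tonne

$132 per tonne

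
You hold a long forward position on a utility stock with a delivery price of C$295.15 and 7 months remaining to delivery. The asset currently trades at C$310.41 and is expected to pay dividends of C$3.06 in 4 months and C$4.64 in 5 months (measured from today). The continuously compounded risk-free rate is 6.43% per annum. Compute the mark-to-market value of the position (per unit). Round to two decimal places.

PV(remaining dividends) I = 3.06·e^(−0.0643·4/12) + 4.64·e^(−0.0643·5/12) = 7.5124
Current forward F = (S − I)·e^(rT) = (310.41 − 7.5124)·e^(0.0643·7/12) = 302.8976 × 1.038221 = 314.4746
Value (long) = (F − K)·e^(−rT) = (314.4746 − 295.15) × 0.963186 = 18.6132
Value = C$18.61

C$18.61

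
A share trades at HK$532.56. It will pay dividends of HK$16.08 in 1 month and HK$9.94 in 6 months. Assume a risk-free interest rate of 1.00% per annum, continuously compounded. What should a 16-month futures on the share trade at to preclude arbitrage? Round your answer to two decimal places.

PV(dividends) I = 16.08·e^(−0.0100·1/12) + 9.94·e^(−0.0100·6/12)
I = 16.0666 + 9.8904 = 25.9570
F = (S − I)·e^(rT) = (532.56 − 25.9570) · e^(0.0100·16/12)
= 506.6030 · e^0.013333 = 506.6030 × 1.013422 = HK$513.40

HK$513.40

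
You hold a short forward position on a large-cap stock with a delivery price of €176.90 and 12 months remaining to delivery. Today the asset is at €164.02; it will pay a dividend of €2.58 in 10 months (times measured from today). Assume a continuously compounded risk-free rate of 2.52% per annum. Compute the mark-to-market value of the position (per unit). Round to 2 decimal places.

€11.00

PV(remaining dividends) I = 2.58·e^(−0.0252·10/12) = 2.5264
Current forward F = (S − I)·e^(rT) = (164.02 − 2.5264)·e^(0.0252·12/12) = 161.4936 × 1.025520 = 165.6149
Value (long) = (F − K)·e^(−rT) = (165.6149 − 176.90) × 0.975115 = -11.0043
Short position value = −(long value) = €11.00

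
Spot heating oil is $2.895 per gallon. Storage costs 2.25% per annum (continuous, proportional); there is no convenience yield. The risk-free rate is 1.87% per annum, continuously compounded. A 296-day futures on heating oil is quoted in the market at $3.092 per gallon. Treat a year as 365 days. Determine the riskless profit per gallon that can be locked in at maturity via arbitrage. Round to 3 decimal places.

$0.099 per gallon

Fair futures: F* = S·e^(carry·T), with carry = (r + u) = 0.0187 + 0.0225 = 0.0412
F* = 2.895 · e^(0.0412 × 296/365) = 2.895 · e^0.033412 = 2.895 × 1.033976 = $2.9934
Market $3.092 > fair $2.9934: forward overpriced → cash-and-carry (buy spot, short the forward).
At maturity, profit = |F_mkt − F*| = |3.092 − 2.9934| = $0.099 per gallon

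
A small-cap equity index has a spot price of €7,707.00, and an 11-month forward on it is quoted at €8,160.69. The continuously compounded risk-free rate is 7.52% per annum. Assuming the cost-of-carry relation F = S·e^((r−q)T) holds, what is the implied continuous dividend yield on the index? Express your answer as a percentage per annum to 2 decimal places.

1.28%

From F = S·e^((r−q)T): (r − q) = ln(F/S)/T
ln(8160.69/7707.00) = ln(1.058867) = 0.057199
(r − q) = 0.057199 / (11/12) = 0.062399
q = r − ln(F/S)/T = 0.0752 − 0.062399 = 0.012801
q = 1.28%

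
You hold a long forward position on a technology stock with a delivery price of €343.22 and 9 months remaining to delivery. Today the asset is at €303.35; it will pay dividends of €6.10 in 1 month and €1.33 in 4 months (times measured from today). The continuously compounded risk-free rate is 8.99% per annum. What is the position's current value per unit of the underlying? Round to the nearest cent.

-€24.84

PV(remaining dividends) I = 6.10·e^(−0.0899·1/12) + 1.33·e^(−0.0899·4/12) = 7.3452
Current forward F = (S − I)·e^(rT) = (303.35 − 7.3452)·e^(0.0899·9/12) = 296.0048 × 1.069750 = 316.6511
Value (long) = (F − K)·e^(−rT) = (316.6511 − 343.22) × 0.934798 = -24.8366
Value = -€24.84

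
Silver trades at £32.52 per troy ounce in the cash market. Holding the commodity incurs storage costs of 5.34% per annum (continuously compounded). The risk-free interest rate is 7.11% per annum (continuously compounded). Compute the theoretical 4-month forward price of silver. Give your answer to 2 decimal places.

Net carry = r + u − y = 0.0711 + 0.0534 − 0.0000 = 0.1245
F = S·e^((r+u−y)T) = 32.52 · e^(0.1245 × 4/12) = 32.52 · e^0.041500
= 32.52 × 1.042373 = £33.90 per troy ounce

£33.90 per troy ounce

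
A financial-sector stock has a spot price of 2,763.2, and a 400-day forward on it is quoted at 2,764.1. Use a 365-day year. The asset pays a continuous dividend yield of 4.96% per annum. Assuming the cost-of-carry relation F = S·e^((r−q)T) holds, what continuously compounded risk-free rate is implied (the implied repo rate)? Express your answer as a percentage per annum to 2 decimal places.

From F = S·e^((r−q)T): (r − q) = ln(F/S)/T
ln(2764.1/2763.2) = ln(1.000326) = 0.000326
(r − q) = 0.000326 / (400/365) = 0.000297
r = ln(F/S)/T + q = 0.000297 + 0.0496 = 0.049897
r = 4.99%

4.99%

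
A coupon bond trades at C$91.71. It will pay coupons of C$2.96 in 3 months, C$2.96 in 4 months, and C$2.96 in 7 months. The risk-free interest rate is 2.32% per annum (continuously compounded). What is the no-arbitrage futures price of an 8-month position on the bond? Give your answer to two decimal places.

PV(coupons) I = 2.96·e^(−0.0232·3/12) + 2.96·e^(−0.0232·4/12) + 2.96·e^(−0.0232·7/12)
I = 2.9429 + 2.9372 + 2.9202 = 8.8003
F = (S − I)·e^(rT) = (91.71 − 8.8003) · e^(0.0232·8/12)
= 82.9097 · e^0.015467 = 82.9097 × 1.015587 = C$84.20

C$84.20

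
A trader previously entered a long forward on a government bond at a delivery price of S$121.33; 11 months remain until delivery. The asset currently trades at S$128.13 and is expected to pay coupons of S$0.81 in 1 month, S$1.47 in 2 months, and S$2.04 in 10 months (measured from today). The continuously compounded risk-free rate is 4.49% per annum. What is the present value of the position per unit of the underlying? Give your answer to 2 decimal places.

S$7.46

PV(remaining coupons) I = 0.81·e^(−0.0449·1/12) + 1.47·e^(−0.0449·2/12) + 2.04·e^(−0.0449·10/12) = 4.2311
Current forward F = (S − I)·e^(rT) = (128.13 − 4.2311)·e^(0.0449·11/12) = 123.8989 × 1.042017 = 129.1048
Value (long) = (F − K)·e^(−rT) = (129.1048 − 121.33) × 0.959677 = 7.4613
Value = S$7.46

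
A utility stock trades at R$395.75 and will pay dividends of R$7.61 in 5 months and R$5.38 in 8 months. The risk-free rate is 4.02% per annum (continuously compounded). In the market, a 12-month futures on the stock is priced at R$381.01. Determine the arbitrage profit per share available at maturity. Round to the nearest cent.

R$17.73 per share

PV(dividends) I = 7.61·e^(−0.0402·5/12) + 5.38·e^(−0.0402·8/12) = 12.7213
Fair futures F* = (S − I)·e^(rT) = (395.75 − 12.7213)·e^0.040200 = 383.0287 × 1.041019 = 398.7402
Market R$381.01 < fair 398.7402: forward underpriced → reverse cash-and-carry (short the stock, invest proceeds at r, pay the dividends, go long the forward).
Profit at T = |F_mkt − F*| = |381.01 − 398.7402| = R$17.73 per share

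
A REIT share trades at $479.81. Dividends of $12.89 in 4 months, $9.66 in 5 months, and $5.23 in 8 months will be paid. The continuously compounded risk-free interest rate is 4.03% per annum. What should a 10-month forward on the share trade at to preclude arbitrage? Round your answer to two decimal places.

PV(dividends) I = 12.89·e^(−0.0403·4/12) + 9.66·e^(−0.0403·5/12) + 5.23·e^(−0.0403·8/12)
I = 12.7180 + 9.4991 + 5.0914 = 27.3085
F = (S − I)·e^(rT) = (479.81 − 27.3085) · e^(0.0403·10/12)
= 452.5015 · e^0.033583 = 452.5015 × 1.034153 = $467.96

$467.96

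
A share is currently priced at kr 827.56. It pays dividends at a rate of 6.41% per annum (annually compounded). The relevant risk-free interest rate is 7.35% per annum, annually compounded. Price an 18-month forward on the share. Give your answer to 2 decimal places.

F = S · (1+r)^T / (1+q)^T
= 827.56 × 1.112252 / 1.097675 = 827.56 × 1.013280
F = kr 838.55

kr 838.55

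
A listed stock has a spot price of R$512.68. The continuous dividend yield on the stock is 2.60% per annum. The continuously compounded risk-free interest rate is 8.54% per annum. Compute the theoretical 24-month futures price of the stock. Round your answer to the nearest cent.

F = S·e^((r − q)T) = 512.68 · e^((0.0854 − 0.0260) × 24/12)
= 512.68 · e^0.118800 = 512.68 × 1.126145
F = R$577.35

R$577.35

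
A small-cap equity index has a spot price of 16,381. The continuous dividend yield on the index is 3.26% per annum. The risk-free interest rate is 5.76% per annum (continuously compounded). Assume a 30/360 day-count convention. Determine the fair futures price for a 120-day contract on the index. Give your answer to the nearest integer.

16,518

F = S·e^((r − q)T) = 16381 · e^((0.0576 − 0.0326) × 120/360)
= 16381 · e^0.008333 = 16381 × 1.008368
F = 16,518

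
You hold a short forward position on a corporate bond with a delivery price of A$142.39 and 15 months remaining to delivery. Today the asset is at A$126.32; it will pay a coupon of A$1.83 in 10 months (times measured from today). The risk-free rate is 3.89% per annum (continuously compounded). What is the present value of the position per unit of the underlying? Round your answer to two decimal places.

PV(remaining coupons) I = 1.83·e^(−0.0389·10/12) = 1.7716
Current forward F = (S − I)·e^(rT) = (126.32 − 1.7716)·e^(0.0389·15/12) = 124.5484 × 1.049827 = 130.7543
Value (long) = (F − K)·e^(−rT) = (130.7543 − 142.39) × 0.952538 = -11.0834
Short position value = −(long value) = A$11.08

A$11.08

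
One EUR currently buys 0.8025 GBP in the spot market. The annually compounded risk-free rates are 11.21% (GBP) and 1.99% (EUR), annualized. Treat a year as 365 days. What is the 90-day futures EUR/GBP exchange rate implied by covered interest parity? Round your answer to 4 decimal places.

0.8198

By covered interest parity, F = S · (1+r_GBP)^T / (1+r_EUR)^T
= 0.8025 × 1.026545 / 1.004870 = 0.8025 × 1.021570
F = 0.8198 GBP per EUR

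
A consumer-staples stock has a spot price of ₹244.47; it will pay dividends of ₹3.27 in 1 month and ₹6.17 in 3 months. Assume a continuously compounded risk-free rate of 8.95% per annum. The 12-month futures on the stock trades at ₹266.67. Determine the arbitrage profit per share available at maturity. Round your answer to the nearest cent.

₹9.46 per share

PV(dividends) I = 3.27·e^(−0.0895·1/12) + 6.17·e^(−0.0895·3/12) = 9.2792
Fair futures F* = (S − I)·e^(rT) = (244.47 − 9.2792)·e^0.089500 = 235.1908 × 1.093627 = 257.2110
Market ₹266.67 > fair 257.2110: forward overpriced → cash-and-carry (borrow at r, buy the stock and collect the dividends, short the forward).
Profit at T = |F_mkt − F*| = |266.67 − 257.2110| = ₹9.46 per share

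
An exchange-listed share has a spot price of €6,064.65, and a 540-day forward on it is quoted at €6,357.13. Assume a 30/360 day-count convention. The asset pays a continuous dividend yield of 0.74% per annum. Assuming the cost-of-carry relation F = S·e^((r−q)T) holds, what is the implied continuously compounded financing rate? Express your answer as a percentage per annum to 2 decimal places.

3.88%

From F = S·e^((r−q)T): (r − q) = ln(F/S)/T
ln(6357.13/6064.65) = ln(1.048227) = 0.047100
(r − q) = 0.047100 / (540/360) = 0.031400
r = ln(F/S)/T + q = 0.031400 + 0.0074 = 0.038800
r = 3.88%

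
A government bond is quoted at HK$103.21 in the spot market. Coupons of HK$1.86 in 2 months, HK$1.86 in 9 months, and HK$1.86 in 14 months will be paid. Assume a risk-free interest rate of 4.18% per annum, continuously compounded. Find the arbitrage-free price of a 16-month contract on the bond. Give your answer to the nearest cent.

HK$103.39

PV(coupons) I = 1.86·e^(−0.0418·2/12) + 1.86·e^(−0.0418·9/12) + 1.86·e^(−0.0418·14/12)
I = 1.8471 + 1.8026 + 1.7715 = 5.4212
F = (S − I)·e^(rT) = (103.21 − 5.4212) · e^(0.0418·16/12)
= 97.7888 · e^0.055733 = 97.7888 × 1.057315 = HK$103.39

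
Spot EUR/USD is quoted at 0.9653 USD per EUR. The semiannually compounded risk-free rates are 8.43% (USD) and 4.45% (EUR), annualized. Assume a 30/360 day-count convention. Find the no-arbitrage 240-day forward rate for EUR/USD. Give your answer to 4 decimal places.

0.9904

By covered interest parity, F = S · (1+r_USD/2)^(2T) / (1+r_EUR/2)^(2T)
= 0.9653 × 1.056591 / 1.029776 = 0.9653 × 1.026040
F = 0.9904 USD per EUR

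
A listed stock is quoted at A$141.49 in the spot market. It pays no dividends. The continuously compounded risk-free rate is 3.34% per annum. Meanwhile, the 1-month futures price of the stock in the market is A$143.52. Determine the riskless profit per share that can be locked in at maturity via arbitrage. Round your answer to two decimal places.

Fair futures: F* = S·e^(carry·T), with carry = r = 0.0334
F* = 141.49 · e^(0.0334 × 1/12) = 141.49 · e^0.002783 = 141.49 × 1.002787 = A$141.8843
Market A$143.52 > fair A$141.8843: forward overpriced → cash-and-carry (buy spot, short the forward).
At maturity, profit = |F_mkt − F*| = |143.52 − 141.8843| = A$1.64 per share

A$1.64 per share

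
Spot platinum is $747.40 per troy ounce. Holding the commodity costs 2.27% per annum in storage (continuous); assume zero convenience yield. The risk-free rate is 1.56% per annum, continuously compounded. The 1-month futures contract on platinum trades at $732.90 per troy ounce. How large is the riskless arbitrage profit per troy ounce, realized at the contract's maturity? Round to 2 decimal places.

$16.89 per troy ounce

Fair futures: F* = S·e^(carry·T), with carry = (r + u) = 0.0156 + 0.0227 = 0.0383
F* = 747.40 · e^(0.0383 × 1/12) = 747.40 · e^0.003192 = 747.40 × 1.003197 = $749.7894
Market $732.90 < fair $749.7894: forward underpriced → reverse cash-and-carry (short spot, go long the forward).
At maturity, profit = |F_mkt − F*| = |732.90 − 749.7894| = $16.89 per troy ounce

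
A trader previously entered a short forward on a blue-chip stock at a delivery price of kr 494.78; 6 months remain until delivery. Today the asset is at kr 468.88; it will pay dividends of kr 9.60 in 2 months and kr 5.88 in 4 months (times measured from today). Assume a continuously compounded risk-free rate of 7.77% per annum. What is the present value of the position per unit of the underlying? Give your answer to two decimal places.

PV(remaining dividends) I = 9.60·e^(−0.0777·2/12) + 5.88·e^(−0.0777·4/12) = 15.2061
Current forward F = (S − I)·e^(rT) = (468.88 − 15.2061)·e^(0.0777·6/12) = 453.6739 × 1.039615 = 471.6462
Value (long) = (F − K)·e^(−rT) = (471.6462 − 494.78) × 0.961895 = -22.2523
Short position value = −(long value) = kr 22.25

kr 22.25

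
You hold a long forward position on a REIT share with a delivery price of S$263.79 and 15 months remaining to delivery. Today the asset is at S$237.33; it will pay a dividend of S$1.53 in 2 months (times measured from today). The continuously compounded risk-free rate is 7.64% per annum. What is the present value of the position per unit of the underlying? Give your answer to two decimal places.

-S$3.94

PV(remaining dividends) I = 1.53·e^(−0.0764·2/12) = 1.5106
Current forward F = (S − I)·e^(rT) = (237.33 − 1.5106)·e^(0.0764·15/12) = 235.8194 × 1.100209 = 259.4506
Value (long) = (F − K)·e^(−rT) = (259.4506 − 263.79) × 0.908918 = -3.9442
Value = -S$3.94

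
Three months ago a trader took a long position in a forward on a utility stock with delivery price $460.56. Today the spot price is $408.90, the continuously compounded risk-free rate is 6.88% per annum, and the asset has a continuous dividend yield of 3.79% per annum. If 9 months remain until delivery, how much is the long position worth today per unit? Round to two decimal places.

Current fair forward for the remaining 9 months: F = S·e^((r − q)·T), (r − q) = 0.0688 − 0.0379 = 0.0309
F = 408.90 · e^(0.0309 × 9/12) = 408.90 × 1.023446 = 418.4871
Value of long forward = (F − K)·e^(−rT) = (418.4871 − 460.56) · e^(−0.0688·9/12)
= -42.0729 × 0.949709 = -39.96

-$39.96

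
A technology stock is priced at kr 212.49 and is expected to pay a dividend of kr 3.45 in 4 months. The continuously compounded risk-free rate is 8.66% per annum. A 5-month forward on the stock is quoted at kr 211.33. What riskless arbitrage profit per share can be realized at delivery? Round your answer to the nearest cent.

PV(dividends) I = 3.45·e^(−0.0866·4/12) = 3.3518
Fair forward F* = (S − I)·e^(rT) = (212.49 − 3.3518)·e^0.036083 = 209.1382 × 1.036742 = 216.8224
Market kr 211.33 < fair 216.8224: forward underpriced → reverse cash-and-carry (short the stock, invest proceeds at r, pay the dividends, go long the forward).
Profit at T = |F_mkt − F*| = |211.33 − 216.8224| = kr 5.49 per share

kr 5.49 per share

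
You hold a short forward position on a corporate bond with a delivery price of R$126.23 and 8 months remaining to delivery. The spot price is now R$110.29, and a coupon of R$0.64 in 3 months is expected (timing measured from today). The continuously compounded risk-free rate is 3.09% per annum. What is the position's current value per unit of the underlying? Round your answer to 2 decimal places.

R$14.00

PV(remaining coupons) I = 0.64·e^(−0.0309·3/12) = 0.6351
Current forward F = (S − I)·e^(rT) = (110.29 − 0.6351)·e^(0.0309·8/12) = 109.6549 × 1.020814 = 111.9373
Value (long) = (F − K)·e^(−rT) = (111.9373 − 126.23) × 0.979611 = -14.0013
Short position value = −(long value) = R$14.00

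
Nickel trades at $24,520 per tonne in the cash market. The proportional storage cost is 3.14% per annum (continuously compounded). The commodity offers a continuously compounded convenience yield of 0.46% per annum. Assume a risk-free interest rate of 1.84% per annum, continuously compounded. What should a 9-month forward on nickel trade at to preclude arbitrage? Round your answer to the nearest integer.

$25,365 per tonne

Net carry = r + u − y = 0.0184 + 0.0314 − 0.0046 = 0.0452
F = S·e^((r+u−y)T) = 24520 · e^(0.0452 × 9/12) = 24520 · e^0.033900
= 24520 × 1.034481 = $25,365 per tonne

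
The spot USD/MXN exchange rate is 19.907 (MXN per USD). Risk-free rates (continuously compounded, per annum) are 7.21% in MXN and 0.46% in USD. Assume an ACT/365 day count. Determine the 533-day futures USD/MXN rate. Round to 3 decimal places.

21.969

F = S·e^((r_MXN − r_USD)T) = 19.907 · e^((0.0721 − 0.0046) × 533/365)
= 19.907 · e^0.098568 = 19.907 × 1.103589
F = 21.969 MXN per USD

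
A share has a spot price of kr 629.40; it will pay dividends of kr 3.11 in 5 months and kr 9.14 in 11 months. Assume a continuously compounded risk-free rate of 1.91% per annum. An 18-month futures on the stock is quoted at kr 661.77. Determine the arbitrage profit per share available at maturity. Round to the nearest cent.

kr 26.49 per share

PV(dividends) I = 3.11·e^(−0.0191·5/12) + 9.14·e^(−0.0191·11/12) = 12.0667
Fair futures F* = (S − I)·e^(rT) = (629.40 − 12.0667)·e^0.028650 = 617.3333 × 1.029064 = 635.2755
Market kr 661.77 > fair 635.2755: forward overpriced → cash-and-carry (borrow at r, buy the stock and collect the dividends, short the forward).
Profit at T = |F_mkt − F*| = |661.77 − 635.2755| = kr 26.49 per share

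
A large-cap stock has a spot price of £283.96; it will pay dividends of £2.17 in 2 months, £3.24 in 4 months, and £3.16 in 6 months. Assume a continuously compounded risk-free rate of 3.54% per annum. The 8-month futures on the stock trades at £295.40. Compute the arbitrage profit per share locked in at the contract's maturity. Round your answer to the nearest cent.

£13.32 per share

PV(dividends) I = 2.17·e^(−0.0354·2/12) + 3.24·e^(−0.0354·4/12) + 3.16·e^(−0.0354·6/12) = 8.4638
Fair futures F* = (S − I)·e^(rT) = (283.96 − 8.4638)·e^0.023600 = 275.4962 × 1.023881 = 282.0753
Market £295.40 > fair 282.0753: forward overpriced → cash-and-carry (borrow at r, buy the stock and collect the dividends, short the forward).
Profit at T = |F_mkt − F*| = |295.40 − 282.0753| = £13.32 per share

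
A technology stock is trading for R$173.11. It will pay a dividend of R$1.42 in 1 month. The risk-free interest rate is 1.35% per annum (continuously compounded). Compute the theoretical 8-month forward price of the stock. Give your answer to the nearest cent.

PV(dividends) I = 1.42·e^(−0.0135·1/12)
I = 1.4184
F = (S − I)·e^(rT) = (173.11 − 1.4184) · e^(0.0135·8/12)
= 171.6916 · e^0.009000 = 171.6916 × 1.009041 = R$173.24

R$173.24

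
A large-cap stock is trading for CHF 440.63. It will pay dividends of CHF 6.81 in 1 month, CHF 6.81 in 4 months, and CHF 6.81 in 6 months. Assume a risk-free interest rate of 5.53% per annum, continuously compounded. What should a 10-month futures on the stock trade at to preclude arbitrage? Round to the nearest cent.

CHF 440.37

PV(dividends) I = 6.81·e^(−0.0553·1/12) + 6.81·e^(−0.0553·4/12) + 6.81·e^(−0.0553·6/12)
I = 6.7787 + 6.6856 + 6.6243 = 20.0886
F = (S − I)·e^(rT) = (440.63 − 20.0886) · e^(0.0553·10/12)
= 420.5414 · e^0.046083 = 420.5414 × 1.047161 = CHF 440.37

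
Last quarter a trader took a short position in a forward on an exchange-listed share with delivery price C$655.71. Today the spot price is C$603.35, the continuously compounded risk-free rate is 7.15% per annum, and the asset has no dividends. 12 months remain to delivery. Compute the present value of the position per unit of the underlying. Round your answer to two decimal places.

Current fair forward for the remaining 12 months: F = S·e^(r·T), r = 0.0715
F = 603.35 · e^(0.0715 × 12/12) = 603.35 × 1.074118 = 648.0691
Value of long forward = (F − K)·e^(−rT) = (648.0691 − 655.71) · e^(−0.0715·12/12)
= -7.6409 × 0.930996 = -7.11
Short position value = −(long value) = C$7.11

C$7.11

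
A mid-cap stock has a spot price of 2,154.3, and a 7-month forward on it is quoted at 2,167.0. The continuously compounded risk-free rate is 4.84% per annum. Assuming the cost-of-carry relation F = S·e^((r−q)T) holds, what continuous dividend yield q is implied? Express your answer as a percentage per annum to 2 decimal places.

From F = S·e^((r−q)T): (r − q) = ln(F/S)/T
ln(2167.0/2154.3) = ln(1.005895) = 0.005878
(r − q) = 0.005878 / (7/12) = 0.010077
q = r − ln(F/S)/T = 0.0484 − 0.010077 = 0.038323
q = 3.83%

3.83%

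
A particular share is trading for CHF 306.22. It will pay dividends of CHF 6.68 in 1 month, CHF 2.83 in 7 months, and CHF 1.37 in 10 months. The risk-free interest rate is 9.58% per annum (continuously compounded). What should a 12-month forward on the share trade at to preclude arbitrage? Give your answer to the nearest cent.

CHF 325.38

PV(dividends) I = 6.68·e^(−0.0958·1/12) + 2.83·e^(−0.0958·7/12) + 1.37·e^(−0.0958·10/12)
I = 6.6269 + 2.6762 + 1.2649 = 10.5680
F = (S − I)·e^(rT) = (306.22 − 10.5680) · e^(0.0958·12/12)
= 295.6520 · e^0.095800 = 295.6520 × 1.100539 = CHF 325.38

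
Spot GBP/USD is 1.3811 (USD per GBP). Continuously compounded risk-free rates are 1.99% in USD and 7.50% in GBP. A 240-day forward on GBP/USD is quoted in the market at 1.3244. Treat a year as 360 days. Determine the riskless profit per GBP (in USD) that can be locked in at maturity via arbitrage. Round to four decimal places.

0.0069 per GBP (in USD)

Fair forward: F* = S·e^(carry·T), with carry = (r_USD − r_GBP) = 0.0199 − 0.0750 = -0.0551
F* = 1.3811 · e^(-0.0551 × 240/360) = 1.3811 · e^-0.036733 = 1.3811 × 0.963933 = 1.3313
Market 1.3244 < fair 1.3313: forward underpriced → reverse cash-and-carry (short spot, go long the forward).
At maturity, profit = |F_mkt − F*| = |1.3244 − 1.3313| = 0.0069 per GBP (in USD)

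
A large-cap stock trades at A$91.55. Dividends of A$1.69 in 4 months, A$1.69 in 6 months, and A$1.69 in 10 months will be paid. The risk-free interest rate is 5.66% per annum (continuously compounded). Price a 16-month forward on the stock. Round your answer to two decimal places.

PV(dividends) I = 1.69·e^(−0.0566·4/12) + 1.69·e^(−0.0566·6/12) + 1.69·e^(−0.0566·10/12)
I = 1.6584 + 1.6428 + 1.6121 = 4.9133
F = (S − I)·e^(rT) = (91.55 − 4.9133) · e^(0.0566·16/12)
= 86.6367 · e^0.075467 = 86.6367 × 1.078388 = A$93.43

A$93.43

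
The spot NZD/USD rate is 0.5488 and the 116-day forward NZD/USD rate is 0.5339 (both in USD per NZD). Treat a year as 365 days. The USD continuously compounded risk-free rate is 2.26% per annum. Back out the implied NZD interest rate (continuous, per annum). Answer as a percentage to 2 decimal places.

10.92%

F = S·e^((r_USD − r_NZD)T) ⇒ r_NZD = r_USD − ln(F/S)/T
ln(0.5339/0.5488) = -0.027526; /(116/365) = -0.086612
r_NZD = 0.0226 + 0.086612 = 0.109212
r_NZD = 10.92%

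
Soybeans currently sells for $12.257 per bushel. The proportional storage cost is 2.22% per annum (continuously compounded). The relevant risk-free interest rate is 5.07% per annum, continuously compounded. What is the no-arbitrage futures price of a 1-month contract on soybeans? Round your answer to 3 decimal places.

Net carry = r + u − y = 0.0507 + 0.0222 − 0.0000 = 0.0729
F = S·e^((r+u−y)T) = 12.257 · e^(0.0729 × 1/12) = 12.257 · e^0.006075
= 12.257 × 1.006093 = $12.332 per bushel

$12.332 per bushel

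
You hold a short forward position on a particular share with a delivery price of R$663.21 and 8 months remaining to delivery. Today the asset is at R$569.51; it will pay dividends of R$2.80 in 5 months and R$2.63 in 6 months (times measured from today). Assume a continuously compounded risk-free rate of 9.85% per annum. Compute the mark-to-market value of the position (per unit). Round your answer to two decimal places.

PV(remaining dividends) I = 2.80·e^(−0.0985·5/12) + 2.63·e^(−0.0985·6/12) = 5.1910
Current forward F = (S − I)·e^(rT) = (569.51 − 5.1910)·e^(0.0985·8/12) = 564.3190 × 1.067871 = 602.6199
Value (long) = (F − K)·e^(−rT) = (602.6199 − 663.21) × 0.936443 = -56.7392
Short position value = −(long value) = R$56.74

R$56.74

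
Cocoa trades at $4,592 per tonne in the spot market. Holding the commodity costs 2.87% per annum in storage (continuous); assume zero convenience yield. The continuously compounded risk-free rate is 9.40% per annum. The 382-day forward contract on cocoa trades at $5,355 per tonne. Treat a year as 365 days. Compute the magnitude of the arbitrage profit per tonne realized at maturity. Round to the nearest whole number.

Fair forward: F* = S·e^(carry·T), with carry = (r + u) = 0.0940 + 0.0287 = 0.1227
F* = 4592 · e^(0.1227 × 382/365) = 4592 · e^0.128415 = 4592 × 1.137025 = $5221.2188
Market $5355 > fair $5221.2188: forward overpriced → cash-and-carry (buy spot, short the forward).
At maturity, profit = |F_mkt − F*| = |5355 − 5221.2188| = $134 per tonne

$134 per tonne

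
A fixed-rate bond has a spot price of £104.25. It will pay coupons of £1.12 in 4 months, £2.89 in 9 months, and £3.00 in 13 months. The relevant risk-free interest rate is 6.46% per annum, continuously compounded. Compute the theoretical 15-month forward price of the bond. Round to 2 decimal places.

£105.81

PV(coupons) I = 1.12·e^(−0.0646·4/12) + 2.89·e^(−0.0646·9/12) + 3.00·e^(−0.0646·13/12)
I = 1.0961 + 2.7533 + 2.7972 = 6.6466
F = (S − I)·e^(rT) = (104.25 − 6.6466) · e^(0.0646·15/12)
= 97.6034 · e^0.080750 = 97.6034 × 1.084100 = £105.81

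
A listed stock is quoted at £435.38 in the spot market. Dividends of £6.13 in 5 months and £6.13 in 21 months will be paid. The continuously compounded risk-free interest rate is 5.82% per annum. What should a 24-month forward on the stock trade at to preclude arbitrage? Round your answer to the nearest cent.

PV(dividends) I = 6.13·e^(−0.0582·5/12) + 6.13·e^(−0.0582·21/12)
I = 5.9831 + 5.5364 = 11.5195
F = (S − I)·e^(rT) = (435.38 − 11.5195) · e^(0.0582·24/12)
= 423.8605 · e^0.116400 = 423.8605 × 1.123445 = £476.18

£476.18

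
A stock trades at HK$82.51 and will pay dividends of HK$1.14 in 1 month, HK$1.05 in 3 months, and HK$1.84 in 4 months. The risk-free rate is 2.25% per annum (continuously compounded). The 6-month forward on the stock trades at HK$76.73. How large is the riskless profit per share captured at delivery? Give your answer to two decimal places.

HK$2.66 per share

PV(dividends) I = 1.14·e^(−0.0225·1/12) + 1.05·e^(−0.0225·3/12) + 1.84·e^(−0.0225·4/12) = 4.0082
Fair forward F* = (S − I)·e^(rT) = (82.51 − 4.0082)·e^0.011250 = 78.5018 × 1.011314 = 79.3900
Market HK$76.73 < fair 79.3900: forward underpriced → reverse cash-and-carry (short the stock, invest proceeds at r, pay the dividends, go long the forward).
Profit at T = |F_mkt − F*| = |76.73 − 79.3900| = HK$2.66 per share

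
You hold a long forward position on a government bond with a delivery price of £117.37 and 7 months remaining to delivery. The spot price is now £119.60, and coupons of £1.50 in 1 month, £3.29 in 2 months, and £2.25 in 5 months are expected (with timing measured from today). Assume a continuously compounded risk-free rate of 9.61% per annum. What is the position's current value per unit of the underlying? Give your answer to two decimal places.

PV(remaining coupons) I = 1.50·e^(−0.0961·1/12) + 3.29·e^(−0.0961·2/12) + 2.25·e^(−0.0961·5/12) = 6.8874
Current forward F = (S − I)·e^(rT) = (119.60 − 6.8874)·e^(0.0961·7/12) = 112.7126 × 1.057659 = 119.2115
Value (long) = (F − K)·e^(−rT) = (119.2115 − 117.37) × 0.945484 = 1.7411
Value = £1.74

£1.74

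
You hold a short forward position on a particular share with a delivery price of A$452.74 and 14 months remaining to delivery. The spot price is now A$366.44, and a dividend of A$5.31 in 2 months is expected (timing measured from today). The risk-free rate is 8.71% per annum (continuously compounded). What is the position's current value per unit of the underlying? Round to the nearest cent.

A$47.79

PV(remaining dividends) I = 5.31·e^(−0.0871·2/12) = 5.2335
Current forward F = (S − I)·e^(rT) = (366.44 − 5.2335)·e^(0.0871·14/12) = 361.2065 × 1.106959 = 399.8408
Value (long) = (F − K)·e^(−rT) = (399.8408 − 452.74) × 0.903376 = -47.7879
Short position value = −(long value) = A$47.79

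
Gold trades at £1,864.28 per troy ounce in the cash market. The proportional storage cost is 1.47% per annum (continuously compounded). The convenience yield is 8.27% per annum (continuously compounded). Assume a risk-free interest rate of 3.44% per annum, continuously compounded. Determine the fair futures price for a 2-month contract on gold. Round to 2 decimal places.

Net carry = r + u − y = 0.0344 + 0.0147 − 0.0827 = -0.0336
F = S·e^((r+u−y)T) = 1864.28 · e^(-0.0336 × 2/12) = 1864.28 · e^-0.00560000
= 1864.28 × 0.99441565 = £1,853.87 per troy ounce

£1,853.87 per troy ounce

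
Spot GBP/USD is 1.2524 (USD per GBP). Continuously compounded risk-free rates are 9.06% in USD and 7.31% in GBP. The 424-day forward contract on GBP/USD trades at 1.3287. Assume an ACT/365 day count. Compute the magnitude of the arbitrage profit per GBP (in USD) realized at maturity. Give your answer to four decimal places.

0.0506 per GBP (in USD)

Fair forward: F* = S·e^(carry·T), with carry = (r_USD − r_GBP) = 0.0906 − 0.0731 = 0.0175
F* = 1.2524 · e^(0.0175 × 424/365) = 1.2524 · e^0.020329 = 1.2524 × 1.020537 = 1.2781
Market 1.3287 > fair 1.2781: forward overpriced → cash-and-carry (buy spot, short the forward).
At maturity, profit = |F_mkt − F*| = |1.3287 − 1.2781| = 0.0506 per GBP (in USD)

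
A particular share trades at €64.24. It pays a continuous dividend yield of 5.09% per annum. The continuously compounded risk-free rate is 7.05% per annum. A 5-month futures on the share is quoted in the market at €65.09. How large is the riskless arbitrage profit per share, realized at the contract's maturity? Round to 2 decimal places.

€0.32 per share

Fair futures: F* = S·e^(carry·T), with carry = (r − q) = 0.0705 − 0.0509 = 0.0196
F* = 64.24 · e^(0.0196 × 5/12) = 64.24 · e^0.008167 = 64.24 × 1.008200 = €64.7668
Market €65.09 > fair €64.7668: forward overpriced → cash-and-carry (buy spot, short the forward).
At maturity, profit = |F_mkt − F*| = |65.09 − 64.7668| = €0.32 per share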